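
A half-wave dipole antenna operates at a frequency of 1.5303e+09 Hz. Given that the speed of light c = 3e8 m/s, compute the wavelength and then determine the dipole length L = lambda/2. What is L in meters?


lambda = c / f = 3.0000e+08 / 1.5303e+09 = 0.1960400 m
L = lambda / 2 = 0.1960400 / 2 = 0.09802 m

0.09802 m


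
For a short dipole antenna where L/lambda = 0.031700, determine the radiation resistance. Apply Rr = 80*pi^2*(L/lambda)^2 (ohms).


Rr = 80 * pi^2 * (0.031700)^2 = 80 * 9.869604 * 1.004890e-03 = 0.7934 ohm

0.7934 ohm


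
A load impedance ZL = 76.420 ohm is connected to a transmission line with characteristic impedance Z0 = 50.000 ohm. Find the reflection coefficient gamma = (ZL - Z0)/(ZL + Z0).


gamma = (76.420 - 50.000) / (76.420 + 50.000) = 0.2090

0.2090


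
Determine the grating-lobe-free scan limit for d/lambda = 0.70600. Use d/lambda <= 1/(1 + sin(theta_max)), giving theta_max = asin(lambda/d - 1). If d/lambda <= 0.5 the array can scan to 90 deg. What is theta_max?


lambda/d - 1 = 1/0.70600 - 1 = 0.4164306
theta_max = asin(0.4164306) = 24.61 deg

24.61 deg


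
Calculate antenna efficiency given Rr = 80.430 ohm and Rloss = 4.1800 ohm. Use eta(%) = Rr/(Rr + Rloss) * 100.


eta = 80.430 / (80.430 + 4.1800) * 100 = 95.06%

95.06%


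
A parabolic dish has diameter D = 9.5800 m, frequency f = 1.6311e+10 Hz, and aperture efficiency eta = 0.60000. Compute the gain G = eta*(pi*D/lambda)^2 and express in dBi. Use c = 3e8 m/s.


lambda = c / f = 3.0000e+08 / 1.6311e+10 = 0.01839250 m
G_linear = 0.60000 * (pi * 9.5800 / 0.01839250)^2 = 1.606573e+06
G_dBi = 10 * log10(1.606573e+06) = 62.06 dBi

62.06 dBi


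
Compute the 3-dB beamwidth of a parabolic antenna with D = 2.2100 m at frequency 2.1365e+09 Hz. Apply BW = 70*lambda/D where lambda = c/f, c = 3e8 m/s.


lambda = c / f = 3.0000e+08 / 2.1365e+09 = 0.1404166 m
BW = 70 * 0.1404166 / 2.2100 = 4.448 deg

4.448 deg


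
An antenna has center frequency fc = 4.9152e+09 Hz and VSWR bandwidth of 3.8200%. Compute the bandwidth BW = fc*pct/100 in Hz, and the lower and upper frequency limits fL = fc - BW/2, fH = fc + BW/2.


BW = 4.9152e+09 * 3.8200/100 = 1.877606e+08 Hz
fL = 4.9152e+09 - 1.877606e+08/2 = 4.821e+09 Hz
fH = 4.9152e+09 + 1.877606e+08/2 = 5.009e+09 Hz

BW=1.878e+08 Hz, fL=4.821e+09 Hz, fH=5.009e+09 Hz


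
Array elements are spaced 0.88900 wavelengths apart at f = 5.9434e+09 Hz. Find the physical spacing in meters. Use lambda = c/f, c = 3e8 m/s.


lambda = c / f = 3.0000e+08 / 5.9434e+09 = 0.05047616 m
d = 0.88900 * 0.05047616 = 0.04487 m

0.04487 m


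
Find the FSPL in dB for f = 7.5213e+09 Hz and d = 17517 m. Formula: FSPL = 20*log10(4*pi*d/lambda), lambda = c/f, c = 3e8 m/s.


lambda = c / f = 3.0000e+08 / 7.5213e+09 = 0.03988672 m
FSPL = 20 * log10(4*pi*17517/0.03988672) = 134.8 dB

134.8 dB


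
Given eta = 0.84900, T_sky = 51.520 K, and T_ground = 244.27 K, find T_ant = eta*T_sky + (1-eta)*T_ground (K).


T_ant = 0.84900 * 51.520 + (1 - 0.84900) * 244.27 = 80.63 K

80.63 K


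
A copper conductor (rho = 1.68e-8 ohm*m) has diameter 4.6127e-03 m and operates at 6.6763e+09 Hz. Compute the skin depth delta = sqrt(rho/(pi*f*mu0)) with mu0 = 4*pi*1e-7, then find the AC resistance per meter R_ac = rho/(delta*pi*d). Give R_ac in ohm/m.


delta = sqrt(1.68e-8 / (pi * 6.6763e+09 * 4*pi*1e-7)) = 7.983749e-07 m
R_ac = 1.68e-8 / (7.983749e-07 * pi * 4.6127e-03) = 1.452 ohm/m

1.452 ohm/m


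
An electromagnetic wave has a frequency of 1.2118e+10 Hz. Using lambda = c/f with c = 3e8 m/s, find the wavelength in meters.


lambda = c / f = 3.0000e+08 / 1.2118e+10 = 0.02476 m

0.02476 m


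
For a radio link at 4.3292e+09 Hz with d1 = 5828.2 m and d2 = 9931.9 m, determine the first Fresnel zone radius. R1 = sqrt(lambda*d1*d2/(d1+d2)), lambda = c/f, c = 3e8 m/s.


lambda = c / f = 3.0000e+08 / 4.3292e+09 = 0.06929687 m
R1 = sqrt(0.06929687 * 5828.2 * 9931.9 / (5828.2 + 9931.9)) = 15.95 m

15.95 m


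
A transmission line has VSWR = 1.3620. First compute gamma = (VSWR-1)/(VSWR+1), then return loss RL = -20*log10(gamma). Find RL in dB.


gamma = (1.3620 - 1) / (1.3620 + 1) = 0.1532599
RL = -20 * log10(0.1532599) = 16.29 dB

16.29 dB


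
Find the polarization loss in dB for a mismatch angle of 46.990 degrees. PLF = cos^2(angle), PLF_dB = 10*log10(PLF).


PLF_linear = cos^2(46.990 deg) = 0.4652959
PLF_dB = 10 * log10(0.4652959) = -3.323 dB

-3.323 dB


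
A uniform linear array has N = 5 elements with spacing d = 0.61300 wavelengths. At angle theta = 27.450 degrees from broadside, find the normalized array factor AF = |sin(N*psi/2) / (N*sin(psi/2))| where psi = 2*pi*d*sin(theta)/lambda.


psi = 2*pi*0.61300*sin(27.450 deg) = 1.775485 rad
AF = |sin(5*1.775485/2) / (5*sin(1.775485/2))| = 0.2483

0.2483


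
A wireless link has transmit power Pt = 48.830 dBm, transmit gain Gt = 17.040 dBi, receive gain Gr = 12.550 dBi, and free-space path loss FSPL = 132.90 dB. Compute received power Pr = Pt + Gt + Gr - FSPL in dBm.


Pr = 48.830 + 17.040 + 12.550 - 132.90 = -54.48 dBm

-54.48 dBm


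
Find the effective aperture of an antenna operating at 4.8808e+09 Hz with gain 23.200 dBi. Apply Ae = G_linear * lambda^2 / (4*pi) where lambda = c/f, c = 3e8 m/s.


lambda = c / f = 3.0000e+08 / 4.8808e+09 = 0.06146533 m
G_linear = 10^(23.200/10) = 208.9296
Ae = G_linear * lambda^2 / (4*pi) = 208.9296 * 0.06146533^2 / (4*pi) = 0.06281 m^2

0.06281 m^2


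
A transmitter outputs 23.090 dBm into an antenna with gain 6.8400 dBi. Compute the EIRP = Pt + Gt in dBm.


EIRP = Pt + Gt = 23.090 + 6.8400 = 29.93 dBm

29.93 dBm


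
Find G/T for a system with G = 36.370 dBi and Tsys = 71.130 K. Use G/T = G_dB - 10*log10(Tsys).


G/T = 36.370 - 10*log10(71.130) = 36.370 - 18.52053 = 17.85 dB/K

17.85 dB/K


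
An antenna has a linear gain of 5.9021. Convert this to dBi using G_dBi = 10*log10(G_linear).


G_dBi = 10 * log10(5.9021) = 7.710 dBi

7.710 dBi


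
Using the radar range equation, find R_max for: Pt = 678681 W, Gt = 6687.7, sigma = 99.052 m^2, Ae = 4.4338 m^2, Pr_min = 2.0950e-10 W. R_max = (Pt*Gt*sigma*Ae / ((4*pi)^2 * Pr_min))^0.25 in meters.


R^4 = 678681*6687.7*99.052*4.4338 / ((4*pi)^2 * 2.0950e-10) = 6.025292e+19
R_max = 6.025292e+19^0.25 = 88104 m

88104 m


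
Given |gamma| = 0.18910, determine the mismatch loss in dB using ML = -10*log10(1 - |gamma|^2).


ML = -10 * log10(1 - 0.18910^2) = -10 * log10(0.96424119) = 0.1581 dB

0.1581 dB


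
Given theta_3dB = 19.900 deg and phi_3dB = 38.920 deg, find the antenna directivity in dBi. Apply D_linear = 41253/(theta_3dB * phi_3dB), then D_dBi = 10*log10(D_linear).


D_linear = 41253 / (19.900 * 38.920) = 53.26349
D_dBi = 10 * log10(53.26349) = 17.26 dBi

17.26 dBi


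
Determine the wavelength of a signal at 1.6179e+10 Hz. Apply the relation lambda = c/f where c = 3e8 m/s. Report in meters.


lambda = c / f = 3.0000e+08 / 1.6179e+10 = 0.01854 m

0.01854 m


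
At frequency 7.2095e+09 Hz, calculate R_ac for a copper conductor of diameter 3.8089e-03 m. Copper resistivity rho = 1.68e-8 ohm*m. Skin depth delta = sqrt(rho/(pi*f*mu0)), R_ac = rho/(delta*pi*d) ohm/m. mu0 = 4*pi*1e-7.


delta = sqrt(1.68e-8 / (pi * 7.2095e+09 * 4*pi*1e-7)) = 7.682847e-07 m
R_ac = 1.68e-8 / (7.682847e-07 * pi * 3.8089e-03) = 1.827 ohm/m

1.827 ohm/m


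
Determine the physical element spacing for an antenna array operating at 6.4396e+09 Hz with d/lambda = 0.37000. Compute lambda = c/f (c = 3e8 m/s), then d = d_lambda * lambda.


lambda = c / f = 3.0000e+08 / 6.4396e+09 = 0.04658674 m
d = 0.37000 * 0.04658674 = 0.01724 m

0.01724 m


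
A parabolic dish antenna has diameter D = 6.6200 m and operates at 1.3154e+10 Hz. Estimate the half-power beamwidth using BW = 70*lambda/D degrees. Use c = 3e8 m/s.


lambda = c / f = 3.0000e+08 / 1.3154e+10 = 0.02280675 m
BW = 70 * 0.02280675 / 6.6200 = 0.2412 deg

0.2412 deg


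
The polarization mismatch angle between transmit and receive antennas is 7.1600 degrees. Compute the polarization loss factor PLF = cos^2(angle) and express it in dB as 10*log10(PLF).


PLF_linear = cos^2(7.1600 deg) = 0.9844647
PLF_dB = 10 * log10(0.9844647) = -0.06800 dB

-0.06800 dB


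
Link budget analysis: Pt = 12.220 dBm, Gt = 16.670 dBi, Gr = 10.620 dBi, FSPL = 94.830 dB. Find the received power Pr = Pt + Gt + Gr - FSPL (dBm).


Pr = 12.220 + 16.670 + 10.620 - 94.830 = -55.32 dBm

-55.32 dBm


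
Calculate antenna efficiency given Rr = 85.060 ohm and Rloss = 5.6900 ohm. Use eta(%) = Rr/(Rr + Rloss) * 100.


eta = 85.060 / (85.060 + 5.6900) * 100 = 93.73%

93.73%


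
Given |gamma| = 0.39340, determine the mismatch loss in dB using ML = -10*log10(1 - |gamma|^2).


ML = -10 * log10(1 - 0.39340^2) = -10 * log10(0.84523644) = 0.7302 dB

0.7302 dB


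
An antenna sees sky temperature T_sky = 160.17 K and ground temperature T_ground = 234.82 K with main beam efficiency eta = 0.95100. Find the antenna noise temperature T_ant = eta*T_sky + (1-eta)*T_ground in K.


T_ant = 0.95100 * 160.17 + (1 - 0.95100) * 234.82 = 163.8 K

163.8 K


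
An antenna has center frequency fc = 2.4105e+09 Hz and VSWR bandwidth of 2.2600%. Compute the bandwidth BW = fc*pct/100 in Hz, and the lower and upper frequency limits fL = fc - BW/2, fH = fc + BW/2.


BW = 2.4105e+09 * 2.2600/100 = 5.447730e+07 Hz
fL = 2.4105e+09 - 5.447730e+07/2 = 2.383e+09 Hz
fH = 2.4105e+09 + 5.447730e+07/2 = 2.438e+09 Hz

BW=5.448e+07 Hz, fL=2.383e+09 Hz, fH=2.438e+09 Hz


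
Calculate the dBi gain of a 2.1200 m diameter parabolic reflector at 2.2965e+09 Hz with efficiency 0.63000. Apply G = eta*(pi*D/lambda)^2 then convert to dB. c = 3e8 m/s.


lambda = c / f = 3.0000e+08 / 2.2965e+09 = 0.1306336 m
G_linear = 0.63000 * (pi * 2.1200 / 0.1306336)^2 = 1637.579
G_dBi = 10 * log10(1637.579) = 32.14 dBi

32.14 dBi


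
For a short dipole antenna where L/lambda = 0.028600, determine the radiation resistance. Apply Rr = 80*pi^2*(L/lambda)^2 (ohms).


Rr = 80 * pi^2 * (0.028600)^2 = 80 * 9.869604 * 8.179600e-04 = 0.6458 ohm

0.6458 ohm


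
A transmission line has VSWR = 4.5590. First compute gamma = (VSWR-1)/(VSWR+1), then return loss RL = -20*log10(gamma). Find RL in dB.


gamma = (4.5590 - 1) / (4.5590 + 1) = 0.6402231
RL = -20 * log10(0.6402231) = 3.873 dB

3.873 dB


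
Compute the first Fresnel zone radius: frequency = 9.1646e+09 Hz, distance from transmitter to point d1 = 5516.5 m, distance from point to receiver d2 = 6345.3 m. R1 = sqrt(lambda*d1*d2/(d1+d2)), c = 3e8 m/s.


lambda = c / f = 3.0000e+08 / 9.1646e+09 = 0.03273465 m
R1 = sqrt(0.03273465 * 5516.5 * 6345.3 / (5516.5 + 6345.3)) = 9.828 m

9.828 m


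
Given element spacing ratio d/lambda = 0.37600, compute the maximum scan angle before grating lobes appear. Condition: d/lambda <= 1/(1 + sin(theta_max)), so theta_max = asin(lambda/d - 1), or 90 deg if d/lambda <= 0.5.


lambda/d - 1 = 1/0.37600 - 1 = 1.659574 >= 1
d/lambda <= 0.5, so the array can scan to endfire without grating lobes: theta_max = 90 deg

90 deg


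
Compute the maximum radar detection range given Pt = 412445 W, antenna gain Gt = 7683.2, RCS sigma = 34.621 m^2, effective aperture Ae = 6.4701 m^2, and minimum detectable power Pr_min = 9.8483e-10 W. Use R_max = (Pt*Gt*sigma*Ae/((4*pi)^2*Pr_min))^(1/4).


R^4 = 412445*7683.2*34.621*6.4701 / ((4*pi)^2 * 9.8483e-10) = 4.564338e+18
R_max = 4.564338e+18^0.25 = 46222 m

46222 m


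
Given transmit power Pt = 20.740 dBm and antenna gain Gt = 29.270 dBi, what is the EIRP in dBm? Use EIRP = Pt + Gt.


EIRP = Pt + Gt = 20.740 + 29.270 = 50.01 dBm

50.01 dBm


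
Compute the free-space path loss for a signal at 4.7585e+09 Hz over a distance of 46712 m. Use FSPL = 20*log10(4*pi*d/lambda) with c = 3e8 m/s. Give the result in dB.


lambda = c / f = 3.0000e+08 / 4.7585e+09 = 0.06304508 m
FSPL = 20 * log10(4*pi*46712/0.06304508) = 139.4 dB

139.4 dB


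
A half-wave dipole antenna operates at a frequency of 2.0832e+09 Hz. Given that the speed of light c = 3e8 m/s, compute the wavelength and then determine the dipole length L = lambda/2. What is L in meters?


lambda = c / f = 3.0000e+08 / 2.0832e+09 = 0.1440092 m
L = lambda / 2 = 0.1440092 / 2 = 0.07200 m

0.07200 m


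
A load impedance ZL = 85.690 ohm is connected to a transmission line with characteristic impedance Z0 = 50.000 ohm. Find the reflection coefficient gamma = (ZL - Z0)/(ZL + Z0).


gamma = (85.690 - 50.000) / (85.690 + 50.000) = 0.2630

0.2630


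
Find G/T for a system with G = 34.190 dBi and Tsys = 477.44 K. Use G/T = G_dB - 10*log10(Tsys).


G/T = 34.190 - 10*log10(477.44) = 34.190 - 26.78919 = 7.401 dB/K

7.401 dB/K


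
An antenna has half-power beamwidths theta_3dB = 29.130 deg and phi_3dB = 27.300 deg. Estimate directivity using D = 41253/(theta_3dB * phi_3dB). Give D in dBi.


D_linear = 41253 / (29.130 * 27.300) = 51.87432
D_dBi = 10 * log10(51.87432) = 17.15 dBi

17.15 dBi


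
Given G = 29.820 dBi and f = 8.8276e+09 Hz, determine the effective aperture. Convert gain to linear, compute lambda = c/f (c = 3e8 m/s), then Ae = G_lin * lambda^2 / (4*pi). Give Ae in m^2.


lambda = c / f = 3.0000e+08 / 8.8276e+09 = 0.03398432 m
G_linear = 10^(29.820/10) = 959.4006
Ae = G_linear * lambda^2 / (4*pi) = 959.4006 * 0.03398432^2 / (4*pi) = 0.08818 m^2

0.08818 m^2


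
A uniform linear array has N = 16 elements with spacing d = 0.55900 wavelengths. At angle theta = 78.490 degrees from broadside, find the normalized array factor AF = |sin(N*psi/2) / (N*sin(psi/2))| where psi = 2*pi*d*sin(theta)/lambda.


psi = 2*pi*0.55900*sin(78.490 deg) = 3.441668 rad
AF = |sin(16*3.441668/2) / (16*sin(3.441668/2))| = 0.04267

0.04267


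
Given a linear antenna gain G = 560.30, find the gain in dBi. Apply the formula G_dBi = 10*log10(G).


G_dBi = 10 * log10(560.30) = 27.48 dBi

27.48 dBi


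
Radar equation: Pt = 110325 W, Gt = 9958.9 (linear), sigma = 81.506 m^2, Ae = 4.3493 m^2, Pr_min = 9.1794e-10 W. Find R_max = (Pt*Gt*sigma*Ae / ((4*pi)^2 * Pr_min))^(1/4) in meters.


R^4 = 110325*9958.9*81.506*4.3493 / ((4*pi)^2 * 9.1794e-10) = 2.686954e+18
R_max = 2.686954e+18^0.25 = 40487 m

40487 m


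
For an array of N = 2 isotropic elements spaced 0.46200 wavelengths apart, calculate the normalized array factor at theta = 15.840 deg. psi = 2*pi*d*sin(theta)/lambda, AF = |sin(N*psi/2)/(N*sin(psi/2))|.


psi = 2*pi*0.46200*sin(15.840 deg) = 0.7923335 rad
AF = |sin(2*0.7923335/2) / (2*sin(0.7923335/2))| = 0.9225

0.9225


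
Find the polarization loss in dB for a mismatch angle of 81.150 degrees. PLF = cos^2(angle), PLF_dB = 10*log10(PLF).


PLF_linear = cos^2(81.150 deg) = 0.02366926
PLF_dB = 10 * log10(0.02366926) = -16.26 dB

-16.26 dB


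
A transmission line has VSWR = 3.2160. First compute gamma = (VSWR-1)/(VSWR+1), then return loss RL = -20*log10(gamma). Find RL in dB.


gamma = (3.2160 - 1) / (3.2160 + 1) = 0.5256167
RL = -20 * log10(0.5256167) = 5.587 dB

5.587 dB


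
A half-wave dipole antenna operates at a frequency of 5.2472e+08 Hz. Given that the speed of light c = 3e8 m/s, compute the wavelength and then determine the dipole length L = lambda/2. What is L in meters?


lambda = c / f = 3.0000e+08 / 5.2472e+08 = 0.5717335 m
L = lambda / 2 = 0.5717335 / 2 = 0.2859 m

0.2859 m


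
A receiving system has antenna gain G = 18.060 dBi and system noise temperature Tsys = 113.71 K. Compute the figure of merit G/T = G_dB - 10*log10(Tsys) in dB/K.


G/T = 18.060 - 10*log10(113.71) = 18.060 - 20.55799 = -2.498 dB/K

-2.498 dB/K


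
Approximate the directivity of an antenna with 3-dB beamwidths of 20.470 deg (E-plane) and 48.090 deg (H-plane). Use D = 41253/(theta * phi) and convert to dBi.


D_linear = 41253 / (20.470 * 48.090) = 41.90665
D_dBi = 10 * log10(41.90665) = 16.22 dBi

16.22 dBi


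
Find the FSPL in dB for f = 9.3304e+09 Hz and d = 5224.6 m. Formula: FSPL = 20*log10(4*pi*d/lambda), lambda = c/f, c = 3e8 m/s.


lambda = c / f = 3.0000e+08 / 9.3304e+09 = 0.03215296 m
FSPL = 20 * log10(4*pi*5224.6/0.03215296) = 126.2 dB

126.2 dB


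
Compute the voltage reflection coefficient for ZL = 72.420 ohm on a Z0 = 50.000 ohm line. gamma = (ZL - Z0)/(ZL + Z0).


gamma = (72.420 - 50.000) / (72.420 + 50.000) = 0.1831

0.1831


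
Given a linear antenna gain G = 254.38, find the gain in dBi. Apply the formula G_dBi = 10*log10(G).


G_dBi = 10 * log10(254.38) = 24.05 dBi

24.05 dBi


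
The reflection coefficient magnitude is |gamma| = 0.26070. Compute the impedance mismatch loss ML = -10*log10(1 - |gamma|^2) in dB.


ML = -10 * log10(1 - 0.26070^2) = -10 * log10(0.93203551) = 0.3057 dB

0.3057 dB


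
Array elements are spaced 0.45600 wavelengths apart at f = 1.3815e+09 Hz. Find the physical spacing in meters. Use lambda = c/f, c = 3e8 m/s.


lambda = c / f = 3.0000e+08 / 1.3815e+09 = 0.2171553 m
d = 0.45600 * 0.2171553 = 0.09902 m

0.09902 m


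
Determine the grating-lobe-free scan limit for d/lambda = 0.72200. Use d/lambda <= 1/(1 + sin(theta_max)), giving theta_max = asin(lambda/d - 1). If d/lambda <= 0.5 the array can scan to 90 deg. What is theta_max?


lambda/d - 1 = 1/0.72200 - 1 = 0.3850416
theta_max = asin(0.3850416) = 22.65 deg

22.65 deg


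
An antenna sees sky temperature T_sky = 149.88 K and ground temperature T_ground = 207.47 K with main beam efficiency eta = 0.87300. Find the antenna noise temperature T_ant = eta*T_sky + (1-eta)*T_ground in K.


T_ant = 0.87300 * 149.88 + (1 - 0.87300) * 207.47 = 157.2 K

157.2 K


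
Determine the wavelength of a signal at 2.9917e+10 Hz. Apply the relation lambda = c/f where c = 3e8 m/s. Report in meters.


lambda = c / f = 3.0000e+08 / 2.9917e+10 = 0.01003 m

0.01003 m


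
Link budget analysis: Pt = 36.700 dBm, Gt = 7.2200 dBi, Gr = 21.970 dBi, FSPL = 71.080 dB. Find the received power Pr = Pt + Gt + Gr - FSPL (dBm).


Pr = 36.700 + 7.2200 + 21.970 - 71.080 = -5.19 dBm

-5.19 dBm


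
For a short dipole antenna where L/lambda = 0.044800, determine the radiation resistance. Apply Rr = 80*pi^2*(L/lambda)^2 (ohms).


Rr = 80 * pi^2 * (0.044800)^2 = 80 * 9.869604 * 2.007040e-03 = 1.585 ohm

1.585 ohm


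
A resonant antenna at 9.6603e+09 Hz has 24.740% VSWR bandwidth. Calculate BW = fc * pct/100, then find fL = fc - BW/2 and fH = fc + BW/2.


BW = 9.6603e+09 * 24.740/100 = 2.389958e+09 Hz
fL = 9.6603e+09 - 2.389958e+09/2 = 8.465e+09 Hz
fH = 9.6603e+09 + 2.389958e+09/2 = 1.086e+10 Hz

BW=2.390e+09 Hz, fL=8.465e+09 Hz, fH=1.086e+10 Hz


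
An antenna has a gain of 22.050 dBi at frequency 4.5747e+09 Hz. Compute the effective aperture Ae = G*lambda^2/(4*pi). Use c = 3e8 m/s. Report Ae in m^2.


lambda = c / f = 3.0000e+08 / 4.5747e+09 = 0.06557807 m
G_linear = 10^(22.050/10) = 160.3245
Ae = G_linear * lambda^2 / (4*pi) = 160.3245 * 0.06557807^2 / (4*pi) = 0.05487 m^2

0.05487 m^2


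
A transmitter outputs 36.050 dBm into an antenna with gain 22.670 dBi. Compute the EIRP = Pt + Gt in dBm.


EIRP = Pt + Gt = 36.050 + 22.670 = 58.72 dBm

58.72 dBm


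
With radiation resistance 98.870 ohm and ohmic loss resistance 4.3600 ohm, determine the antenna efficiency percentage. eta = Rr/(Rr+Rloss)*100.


eta = 98.870 / (98.870 + 4.3600) * 100 = 95.78%

95.78%


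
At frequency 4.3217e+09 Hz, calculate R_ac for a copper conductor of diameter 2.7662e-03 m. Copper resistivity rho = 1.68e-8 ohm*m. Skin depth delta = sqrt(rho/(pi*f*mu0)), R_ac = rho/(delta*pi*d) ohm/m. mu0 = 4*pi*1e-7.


delta = sqrt(1.68e-8 / (pi * 4.3217e+09 * 4*pi*1e-7)) = 9.923102e-07 m
R_ac = 1.68e-8 / (9.923102e-07 * pi * 2.7662e-03) = 1.948 ohm/m

1.948 ohm/m


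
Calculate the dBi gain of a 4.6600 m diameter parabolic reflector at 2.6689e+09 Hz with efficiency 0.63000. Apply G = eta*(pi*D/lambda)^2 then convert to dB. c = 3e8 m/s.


lambda = c / f = 3.0000e+08 / 2.6689e+09 = 0.1124059 m
G_linear = 0.63000 * (pi * 4.6600 / 0.1124059)^2 = 10686.46
G_dBi = 10 * log10(10686.46) = 40.29 dBi

40.29 dBi


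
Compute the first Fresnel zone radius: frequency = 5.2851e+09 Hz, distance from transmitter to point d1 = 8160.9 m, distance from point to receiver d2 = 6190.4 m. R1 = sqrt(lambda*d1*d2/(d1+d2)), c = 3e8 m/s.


lambda = c / f = 3.0000e+08 / 5.2851e+09 = 0.05676335 m
R1 = sqrt(0.05676335 * 8160.9 * 6190.4 / (8160.9 + 6190.4)) = 14.14 m

14.14 m


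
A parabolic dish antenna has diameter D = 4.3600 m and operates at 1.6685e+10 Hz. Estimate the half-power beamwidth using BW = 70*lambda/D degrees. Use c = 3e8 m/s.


lambda = c / f = 3.0000e+08 / 1.6685e+10 = 0.01798022 m
BW = 70 * 0.01798022 / 4.3600 = 0.2887 deg

0.2887 deg


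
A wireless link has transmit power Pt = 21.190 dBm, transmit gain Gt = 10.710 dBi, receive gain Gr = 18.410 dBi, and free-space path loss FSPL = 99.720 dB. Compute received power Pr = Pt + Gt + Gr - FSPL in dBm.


Pr = 21.190 + 10.710 + 18.410 - 99.720 = -49.41 dBm

-49.41 dBm


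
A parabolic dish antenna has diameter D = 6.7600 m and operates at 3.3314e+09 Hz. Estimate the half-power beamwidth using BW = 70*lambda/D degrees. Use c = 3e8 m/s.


lambda = c / f = 3.0000e+08 / 3.3314e+09 = 0.09005223 m
BW = 70 * 0.09005223 / 6.7600 = 0.9325 deg

0.9325 deg


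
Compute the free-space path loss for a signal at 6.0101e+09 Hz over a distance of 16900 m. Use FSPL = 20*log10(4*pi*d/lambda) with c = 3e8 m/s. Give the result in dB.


lambda = c / f = 3.0000e+08 / 6.0101e+09 = 0.04991597 m
FSPL = 20 * log10(4*pi*16900/0.04991597) = 132.6 dB

132.6 dB


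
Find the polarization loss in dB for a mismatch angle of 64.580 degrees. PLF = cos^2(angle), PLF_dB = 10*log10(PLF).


PLF_linear = cos^2(64.580 deg) = 0.1842559
PLF_dB = 10 * log10(0.1842559) = -7.346 dB

-7.346 dB


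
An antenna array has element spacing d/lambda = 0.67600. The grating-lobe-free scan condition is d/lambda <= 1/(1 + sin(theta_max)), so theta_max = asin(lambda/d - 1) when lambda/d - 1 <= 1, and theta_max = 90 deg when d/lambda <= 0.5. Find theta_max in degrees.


lambda/d - 1 = 1/0.67600 - 1 = 0.4792899
theta_max = asin(0.4792899) = 28.64 deg

28.64 deg


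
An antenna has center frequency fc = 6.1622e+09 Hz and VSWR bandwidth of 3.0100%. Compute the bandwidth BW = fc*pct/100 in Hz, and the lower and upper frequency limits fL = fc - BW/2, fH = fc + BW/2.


BW = 6.1622e+09 * 3.0100/100 = 1.854822e+08 Hz
fL = 6.1622e+09 - 1.854822e+08/2 = 6.069e+09 Hz
fH = 6.1622e+09 + 1.854822e+08/2 = 6.255e+09 Hz

BW=1.855e+08 Hz, fL=6.069e+09 Hz, fH=6.255e+09 Hz


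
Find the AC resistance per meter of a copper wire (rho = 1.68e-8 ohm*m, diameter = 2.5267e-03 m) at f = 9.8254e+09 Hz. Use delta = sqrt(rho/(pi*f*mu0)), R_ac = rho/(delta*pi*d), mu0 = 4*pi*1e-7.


delta = sqrt(1.68e-8 / (pi * 9.8254e+09 * 4*pi*1e-7)) = 6.581118e-07 m
R_ac = 1.68e-8 / (6.581118e-07 * pi * 2.5267e-03) = 3.216 ohm/m

3.216 ohm/m


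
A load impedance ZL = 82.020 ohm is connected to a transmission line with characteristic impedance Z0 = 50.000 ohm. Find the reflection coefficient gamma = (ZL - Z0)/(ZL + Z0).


gamma = (82.020 - 50.000) / (82.020 + 50.000) = 0.2425

0.2425


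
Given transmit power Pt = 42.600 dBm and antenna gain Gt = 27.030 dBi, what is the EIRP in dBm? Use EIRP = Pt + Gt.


EIRP = Pt + Gt = 42.600 + 27.030 = 69.63 dBm

69.63 dBm


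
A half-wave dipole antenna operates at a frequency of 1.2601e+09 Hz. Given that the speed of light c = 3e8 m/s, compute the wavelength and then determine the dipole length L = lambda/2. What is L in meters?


lambda = c / f = 3.0000e+08 / 1.2601e+09 = 0.2380763 m
L = lambda / 2 = 0.2380763 / 2 = 0.1190 m

0.1190 m


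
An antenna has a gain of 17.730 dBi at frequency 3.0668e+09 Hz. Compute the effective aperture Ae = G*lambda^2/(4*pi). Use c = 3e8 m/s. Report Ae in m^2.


lambda = c / f = 3.0000e+08 / 3.0668e+09 = 0.09782183 m
G_linear = 10^(17.730/10) = 59.29253
Ae = G_linear * lambda^2 / (4*pi) = 59.29253 * 0.09782183^2 / (4*pi) = 0.04515 m^2

0.04515 m^2


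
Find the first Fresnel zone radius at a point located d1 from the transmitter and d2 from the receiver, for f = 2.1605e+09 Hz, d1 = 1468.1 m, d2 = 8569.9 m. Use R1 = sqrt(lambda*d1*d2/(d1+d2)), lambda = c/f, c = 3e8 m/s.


lambda = c / f = 3.0000e+08 / 2.1605e+09 = 0.1388567 m
R1 = sqrt(0.1388567 * 1468.1 * 8569.9 / (1468.1 + 8569.9)) = 13.19 m

13.19 m


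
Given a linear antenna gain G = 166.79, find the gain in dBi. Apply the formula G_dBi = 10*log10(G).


G_dBi = 10 * log10(166.79) = 22.22 dBi

22.22 dBi


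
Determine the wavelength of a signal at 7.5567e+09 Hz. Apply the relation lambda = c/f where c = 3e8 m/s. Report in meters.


lambda = c / f = 3.0000e+08 / 7.5567e+09 = 0.03970 m

0.03970 m


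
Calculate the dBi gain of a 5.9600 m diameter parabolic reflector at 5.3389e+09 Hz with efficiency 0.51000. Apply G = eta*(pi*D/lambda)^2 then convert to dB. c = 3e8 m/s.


lambda = c / f = 3.0000e+08 / 5.3389e+09 = 0.05619135 m
G_linear = 0.51000 * (pi * 5.9600 / 0.05619135)^2 = 56626.99
G_dBi = 10 * log10(56626.99) = 47.53 dBi

47.53 dBi


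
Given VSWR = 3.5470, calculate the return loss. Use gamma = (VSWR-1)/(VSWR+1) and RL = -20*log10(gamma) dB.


gamma = (3.5470 - 1) / (3.5470 + 1) = 0.5601495
RL = -20 * log10(0.5601495) = 5.034 dB

5.034 dB


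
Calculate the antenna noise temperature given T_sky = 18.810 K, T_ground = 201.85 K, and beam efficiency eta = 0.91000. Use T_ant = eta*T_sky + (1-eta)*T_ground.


T_ant = 0.91000 * 18.810 + (1 - 0.91000) * 201.85 = 35.28 K

35.28 K


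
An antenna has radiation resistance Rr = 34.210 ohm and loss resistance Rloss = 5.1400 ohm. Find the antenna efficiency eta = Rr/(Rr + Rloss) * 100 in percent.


eta = 34.210 / (34.210 + 5.1400) * 100 = 86.94%

86.94%


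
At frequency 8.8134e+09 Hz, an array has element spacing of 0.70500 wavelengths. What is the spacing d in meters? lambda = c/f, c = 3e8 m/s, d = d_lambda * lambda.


lambda = c / f = 3.0000e+08 / 8.8134e+09 = 0.03403908 m
d = 0.70500 * 0.03403908 = 0.02400 m

0.02400 m


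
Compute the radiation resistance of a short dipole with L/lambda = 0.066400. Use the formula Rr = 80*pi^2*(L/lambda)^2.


Rr = 80 * pi^2 * (0.066400)^2 = 80 * 9.869604 * 4.408960e-03 = 3.481 ohm

3.481 ohm


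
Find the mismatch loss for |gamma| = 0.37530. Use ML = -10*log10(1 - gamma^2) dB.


ML = -10 * log10(1 - 0.37530^2) = -10 * log10(0.85914991) = 0.6593 dB

0.6593 dB


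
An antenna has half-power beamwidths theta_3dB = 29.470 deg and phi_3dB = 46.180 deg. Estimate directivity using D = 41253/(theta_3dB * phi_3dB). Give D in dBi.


D_linear = 41253 / (29.470 * 46.180) = 30.31248
D_dBi = 10 * log10(30.31248) = 14.82 dBi

14.82 dBi


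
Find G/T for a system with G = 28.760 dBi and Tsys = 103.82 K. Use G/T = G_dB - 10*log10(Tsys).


G/T = 28.760 - 10*log10(103.82) = 28.760 - 20.16281 = 8.597 dB/K

8.597 dB/K


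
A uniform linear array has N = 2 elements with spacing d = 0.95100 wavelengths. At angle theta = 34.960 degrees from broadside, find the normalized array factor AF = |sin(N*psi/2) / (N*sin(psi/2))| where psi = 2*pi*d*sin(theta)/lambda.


psi = 2*pi*0.95100*sin(34.960 deg) = 3.423879 rad
AF = |sin(2*3.423879/2) / (2*sin(3.423879/2))| = 0.1407

0.1407


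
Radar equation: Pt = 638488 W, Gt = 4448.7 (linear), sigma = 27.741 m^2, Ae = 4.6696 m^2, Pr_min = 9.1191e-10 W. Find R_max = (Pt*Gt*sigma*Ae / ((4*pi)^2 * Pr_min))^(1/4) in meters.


R^4 = 638488*4448.7*27.741*4.6696 / ((4*pi)^2 * 9.1191e-10) = 2.555147e+18
R_max = 2.555147e+18^0.25 = 39981 m

39981 m


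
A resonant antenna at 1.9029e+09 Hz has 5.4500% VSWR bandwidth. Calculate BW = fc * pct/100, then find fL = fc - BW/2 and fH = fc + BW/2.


BW = 1.9029e+09 * 5.4500/100 = 1.037080e+08 Hz
fL = 1.9029e+09 - 1.037080e+08/2 = 1.851e+09 Hz
fH = 1.9029e+09 + 1.037080e+08/2 = 1.955e+09 Hz

BW=1.037e+08 Hz, fL=1.851e+09 Hz, fH=1.955e+09 Hz


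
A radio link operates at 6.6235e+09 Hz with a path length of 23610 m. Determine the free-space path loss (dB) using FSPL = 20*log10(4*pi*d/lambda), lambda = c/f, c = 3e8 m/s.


lambda = c / f = 3.0000e+08 / 6.6235e+09 = 0.04529327 m
FSPL = 20 * log10(4*pi*23610/0.04529327) = 136.3 dB

136.3 dB


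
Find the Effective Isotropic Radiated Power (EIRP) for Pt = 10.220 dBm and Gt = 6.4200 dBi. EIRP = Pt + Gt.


EIRP = Pt + Gt = 10.220 + 6.4200 = 16.64 dBm

16.64 dBm


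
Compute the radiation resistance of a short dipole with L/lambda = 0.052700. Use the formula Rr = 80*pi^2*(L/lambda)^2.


Rr = 80 * pi^2 * (0.052700)^2 = 80 * 9.869604 * 2.777290e-03 = 2.193 ohm

2.193 ohm


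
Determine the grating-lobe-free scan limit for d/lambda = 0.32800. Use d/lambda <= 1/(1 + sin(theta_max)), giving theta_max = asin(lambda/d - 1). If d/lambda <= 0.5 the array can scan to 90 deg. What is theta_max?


lambda/d - 1 = 1/0.32800 - 1 = 2.048780 >= 1
d/lambda <= 0.5, so the array can scan to endfire without grating lobes: theta_max = 90 deg

90 deg


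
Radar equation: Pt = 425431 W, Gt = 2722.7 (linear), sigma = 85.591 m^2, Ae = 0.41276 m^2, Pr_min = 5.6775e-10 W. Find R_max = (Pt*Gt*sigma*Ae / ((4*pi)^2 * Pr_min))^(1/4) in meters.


R^4 = 425431*2722.7*85.591*0.41276 / ((4*pi)^2 * 5.6775e-10) = 4.564338e+17
R_max = 4.564338e+17^0.25 = 25992 m

25992 m


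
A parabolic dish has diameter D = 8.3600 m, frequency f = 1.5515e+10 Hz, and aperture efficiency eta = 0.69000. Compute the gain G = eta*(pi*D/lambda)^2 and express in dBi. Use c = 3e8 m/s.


lambda = c / f = 3.0000e+08 / 1.5515e+10 = 0.01933613 m
G_linear = 0.69000 * (pi * 8.3600 / 0.01933613)^2 = 1.272982e+06
G_dBi = 10 * log10(1.272982e+06) = 61.05 dBi

61.05 dBi


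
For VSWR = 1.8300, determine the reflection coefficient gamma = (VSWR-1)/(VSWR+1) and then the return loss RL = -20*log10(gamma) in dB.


gamma = (1.8300 - 1) / (1.8300 + 1) = 0.2932862
RL = -20 * log10(0.2932862) = 10.65 dB

10.65 dB


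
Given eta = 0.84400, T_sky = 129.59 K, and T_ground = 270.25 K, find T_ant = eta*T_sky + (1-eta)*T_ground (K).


T_ant = 0.84400 * 129.59 + (1 - 0.84400) * 270.25 = 151.5 K

151.5 K


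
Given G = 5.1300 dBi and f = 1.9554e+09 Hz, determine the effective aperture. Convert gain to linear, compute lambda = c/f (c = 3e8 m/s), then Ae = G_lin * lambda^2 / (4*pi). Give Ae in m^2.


lambda = c / f = 3.0000e+08 / 1.9554e+09 = 0.1534213 m
G_linear = 10^(5.1300/10) = 3.258367
Ae = G_linear * lambda^2 / (4*pi) = 3.258367 * 0.1534213^2 / (4*pi) = 6.103e-03 m^2

6.103e-03 m^2


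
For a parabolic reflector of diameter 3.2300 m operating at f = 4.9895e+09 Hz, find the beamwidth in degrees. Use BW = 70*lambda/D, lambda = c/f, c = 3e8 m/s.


lambda = c / f = 3.0000e+08 / 4.9895e+09 = 0.06012627 m
BW = 70 * 0.06012627 / 3.2300 = 1.303 deg

1.303 deg


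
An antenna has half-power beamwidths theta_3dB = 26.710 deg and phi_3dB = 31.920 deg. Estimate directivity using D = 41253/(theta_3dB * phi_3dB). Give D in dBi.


D_linear = 41253 / (26.710 * 31.920) = 48.38589
D_dBi = 10 * log10(48.38589) = 16.85 dBi

16.85 dBi


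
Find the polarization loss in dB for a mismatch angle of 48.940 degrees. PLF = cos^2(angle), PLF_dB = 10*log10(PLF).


PLF_linear = cos^2(48.940 deg) = 0.4314506
PLF_dB = 10 * log10(0.4314506) = -3.651 dB

-3.651 dB


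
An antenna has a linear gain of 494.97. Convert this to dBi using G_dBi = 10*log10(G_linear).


G_dBi = 10 * log10(494.97) = 26.95 dBi

26.95 dBi


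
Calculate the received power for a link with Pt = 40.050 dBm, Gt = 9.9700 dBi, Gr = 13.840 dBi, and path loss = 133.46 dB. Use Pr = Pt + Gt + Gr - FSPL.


Pr = 40.050 + 9.9700 + 13.840 - 133.46 = -69.60 dBm

-69.60 dBm


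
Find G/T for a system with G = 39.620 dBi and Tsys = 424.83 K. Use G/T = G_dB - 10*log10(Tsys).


G/T = 39.620 - 10*log10(424.83) = 39.620 - 26.28215 = 13.34 dB/K

13.34 dB/K


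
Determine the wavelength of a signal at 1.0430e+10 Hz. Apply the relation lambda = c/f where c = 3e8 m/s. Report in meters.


lambda = c / f = 3.0000e+08 / 1.0430e+10 = 0.02876 m

0.02876 m


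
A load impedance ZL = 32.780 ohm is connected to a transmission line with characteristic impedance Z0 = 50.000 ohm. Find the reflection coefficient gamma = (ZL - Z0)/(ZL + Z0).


gamma = (32.780 - 50.000) / (32.780 + 50.000) = -0.2080

-0.2080


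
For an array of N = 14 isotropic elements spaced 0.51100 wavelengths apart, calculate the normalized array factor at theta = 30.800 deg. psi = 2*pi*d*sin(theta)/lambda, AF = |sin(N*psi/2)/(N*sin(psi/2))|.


psi = 2*pi*0.51100*sin(30.800 deg) = 1.644020 rad
AF = |sin(14*1.644020/2) / (14*sin(1.644020/2))| = 0.08498

0.08498


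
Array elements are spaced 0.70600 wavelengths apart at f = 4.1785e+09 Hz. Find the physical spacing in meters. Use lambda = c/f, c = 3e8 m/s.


lambda = c / f = 3.0000e+08 / 4.1785e+09 = 0.07179610 m
d = 0.70600 * 0.07179610 = 0.05069 m

0.05069 m


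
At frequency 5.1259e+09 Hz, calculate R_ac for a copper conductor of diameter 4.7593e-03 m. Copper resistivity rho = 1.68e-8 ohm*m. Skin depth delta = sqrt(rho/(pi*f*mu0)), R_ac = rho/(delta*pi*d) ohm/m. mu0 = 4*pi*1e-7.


delta = sqrt(1.68e-8 / (pi * 5.1259e+09 * 4*pi*1e-7)) = 9.111496e-07 m
R_ac = 1.68e-8 / (9.111496e-07 * pi * 4.7593e-03) = 1.233 ohm/m

1.233 ohm/m


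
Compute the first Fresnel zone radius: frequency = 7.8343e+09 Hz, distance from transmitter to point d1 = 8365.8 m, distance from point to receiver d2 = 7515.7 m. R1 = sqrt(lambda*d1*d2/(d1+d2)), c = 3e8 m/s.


lambda = c / f = 3.0000e+08 / 7.8343e+09 = 0.03829315 m
R1 = sqrt(0.03829315 * 8365.8 * 7515.7 / (8365.8 + 7515.7)) = 12.31 m

12.31 m


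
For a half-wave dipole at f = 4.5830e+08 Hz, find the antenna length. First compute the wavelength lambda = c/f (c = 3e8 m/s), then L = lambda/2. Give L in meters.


lambda = c / f = 3.0000e+08 / 4.5830e+08 = 0.6545931 m
L = lambda / 2 = 0.6545931 / 2 = 0.3273 m

0.3273 m


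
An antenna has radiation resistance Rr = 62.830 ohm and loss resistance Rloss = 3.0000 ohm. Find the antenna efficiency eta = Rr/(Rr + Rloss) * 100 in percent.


eta = 62.830 / (62.830 + 3.0000) * 100 = 95.44%

95.44%


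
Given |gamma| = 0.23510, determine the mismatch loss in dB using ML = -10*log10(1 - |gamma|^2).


ML = -10 * log10(1 - 0.23510^2) = -10 * log10(0.94472799) = 0.2469 dB

0.2469 dB


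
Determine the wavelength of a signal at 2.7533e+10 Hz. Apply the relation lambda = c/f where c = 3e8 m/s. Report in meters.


lambda = c / f = 3.0000e+08 / 2.7533e+10 = 0.01090 m

0.01090 m


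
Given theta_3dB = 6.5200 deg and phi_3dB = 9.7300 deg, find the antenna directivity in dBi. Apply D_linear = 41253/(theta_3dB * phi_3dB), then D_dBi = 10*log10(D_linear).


D_linear = 41253 / (6.5200 * 9.7300) = 650.2721
D_dBi = 10 * log10(650.2721) = 28.13 dBi

28.13 dBi


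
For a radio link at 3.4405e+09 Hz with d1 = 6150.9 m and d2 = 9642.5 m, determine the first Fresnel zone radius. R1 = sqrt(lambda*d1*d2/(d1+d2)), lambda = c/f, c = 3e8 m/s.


lambda = c / f = 3.0000e+08 / 3.4405e+09 = 0.08719663 m
R1 = sqrt(0.08719663 * 6150.9 * 9642.5 / (6150.9 + 9642.5)) = 18.10 m

18.10 m


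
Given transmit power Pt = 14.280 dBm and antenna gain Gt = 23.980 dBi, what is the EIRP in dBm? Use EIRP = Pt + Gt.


EIRP = Pt + Gt = 14.280 + 23.980 = 38.26 dBm

38.26 dBm


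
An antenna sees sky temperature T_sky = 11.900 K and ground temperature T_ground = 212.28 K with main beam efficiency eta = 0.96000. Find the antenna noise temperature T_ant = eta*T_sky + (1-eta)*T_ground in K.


T_ant = 0.96000 * 11.900 + (1 - 0.96000) * 212.28 = 19.92 K

19.92 K


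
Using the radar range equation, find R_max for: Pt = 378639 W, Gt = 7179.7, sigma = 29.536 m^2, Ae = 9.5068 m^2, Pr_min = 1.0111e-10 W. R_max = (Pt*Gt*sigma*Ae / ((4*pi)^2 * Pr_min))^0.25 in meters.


R^4 = 378639*7179.7*29.536*9.5068 / ((4*pi)^2 * 1.0111e-10) = 4.780836e+19
R_max = 4.780836e+19^0.25 = 83153 m

83153 m


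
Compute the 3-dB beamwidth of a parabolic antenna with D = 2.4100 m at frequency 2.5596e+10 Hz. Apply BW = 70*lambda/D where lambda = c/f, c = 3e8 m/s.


lambda = c / f = 3.0000e+08 / 2.5596e+10 = 0.01172058 m
BW = 70 * 0.01172058 / 2.4100 = 0.3404 deg

0.3404 deg


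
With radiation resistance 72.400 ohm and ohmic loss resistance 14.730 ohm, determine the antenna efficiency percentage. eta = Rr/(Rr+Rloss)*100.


eta = 72.400 / (72.400 + 14.730) * 100 = 83.09%

83.09%


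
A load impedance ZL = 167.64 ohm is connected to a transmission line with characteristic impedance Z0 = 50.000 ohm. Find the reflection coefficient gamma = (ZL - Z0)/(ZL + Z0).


gamma = (167.64 - 50.000) / (167.64 + 50.000) = 0.5405

0.5405


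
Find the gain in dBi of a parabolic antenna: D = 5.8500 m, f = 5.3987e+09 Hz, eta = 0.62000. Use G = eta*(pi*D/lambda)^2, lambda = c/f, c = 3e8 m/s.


lambda = c / f = 3.0000e+08 / 5.3987e+09 = 0.05556893 m
G_linear = 0.62000 * (pi * 5.8500 / 0.05556893)^2 = 67817.08
G_dBi = 10 * log10(67817.08) = 48.31 dBi

48.31 dBi


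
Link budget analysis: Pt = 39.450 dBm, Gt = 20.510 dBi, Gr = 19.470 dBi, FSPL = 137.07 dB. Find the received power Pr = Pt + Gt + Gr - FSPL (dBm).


Pr = 39.450 + 20.510 + 19.470 - 137.07 = -57.64 dBm

-57.64 dBm


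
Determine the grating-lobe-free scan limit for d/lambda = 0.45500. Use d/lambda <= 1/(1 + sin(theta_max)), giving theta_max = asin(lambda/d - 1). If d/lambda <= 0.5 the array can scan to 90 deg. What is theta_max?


lambda/d - 1 = 1/0.45500 - 1 = 1.197802 >= 1
d/lambda <= 0.5, so the array can scan to endfire without grating lobes: theta_max = 90 deg

90 deg


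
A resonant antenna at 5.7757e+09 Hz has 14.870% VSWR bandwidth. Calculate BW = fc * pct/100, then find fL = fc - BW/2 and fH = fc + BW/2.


BW = 5.7757e+09 * 14.870/100 = 8.588466e+08 Hz
fL = 5.7757e+09 - 8.588466e+08/2 = 5.346e+09 Hz
fH = 5.7757e+09 + 8.588466e+08/2 = 6.205e+09 Hz

BW=8.588e+08 Hz, fL=5.346e+09 Hz, fH=6.205e+09 Hz


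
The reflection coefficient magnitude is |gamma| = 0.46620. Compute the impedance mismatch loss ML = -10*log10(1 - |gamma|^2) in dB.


ML = -10 * log10(1 - 0.46620^2) = -10 * log10(0.78265756) = 1.064 dB

1.064 dB


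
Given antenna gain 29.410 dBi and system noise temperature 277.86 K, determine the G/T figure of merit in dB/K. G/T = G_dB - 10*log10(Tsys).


G/T = 29.410 - 10*log10(277.86) = 29.410 - 24.43826 = 4.972 dB/K

4.972 dB/K


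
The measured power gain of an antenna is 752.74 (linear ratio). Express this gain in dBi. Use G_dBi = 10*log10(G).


G_dBi = 10 * log10(752.74) = 28.77 dBi

28.77 dBi


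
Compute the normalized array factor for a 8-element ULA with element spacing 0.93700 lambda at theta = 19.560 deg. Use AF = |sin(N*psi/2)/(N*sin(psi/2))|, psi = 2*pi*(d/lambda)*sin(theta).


psi = 2*pi*0.93700*sin(19.560 deg) = 1.971047 rad
AF = |sin(8*1.971047/2) / (8*sin(1.971047/2))| = 0.1499

0.1499


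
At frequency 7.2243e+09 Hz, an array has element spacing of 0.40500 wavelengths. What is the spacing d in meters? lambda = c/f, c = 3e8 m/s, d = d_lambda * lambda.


lambda = c / f = 3.0000e+08 / 7.2243e+09 = 0.04152651 m
d = 0.40500 * 0.04152651 = 0.01682 m

0.01682 m


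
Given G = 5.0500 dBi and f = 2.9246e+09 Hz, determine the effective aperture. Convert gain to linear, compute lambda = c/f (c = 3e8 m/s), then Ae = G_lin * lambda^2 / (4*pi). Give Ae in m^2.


lambda = c / f = 3.0000e+08 / 2.9246e+09 = 0.1025781 m
G_linear = 10^(5.0500/10) = 3.198895
Ae = G_linear * lambda^2 / (4*pi) = 3.198895 * 0.1025781^2 / (4*pi) = 2.679e-03 m^2

2.679e-03 m^2


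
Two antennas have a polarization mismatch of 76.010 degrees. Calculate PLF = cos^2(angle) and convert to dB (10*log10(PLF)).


PLF_linear = cos^2(76.010 deg) = 0.05844429
PLF_dB = 10 * log10(0.05844429) = -12.33 dB

-12.33 dB
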